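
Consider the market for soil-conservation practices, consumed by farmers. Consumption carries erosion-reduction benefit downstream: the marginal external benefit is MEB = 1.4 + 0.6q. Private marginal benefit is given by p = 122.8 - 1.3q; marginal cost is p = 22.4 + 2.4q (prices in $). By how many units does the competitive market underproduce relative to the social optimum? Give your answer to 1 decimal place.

5.7 units

Market equilibrium (private): 22.4 + 2.4q = 122.8 - 1.3q → q_m = 27.1351.
Social marginal benefit = demand + MEB = 124.2 - 0.7q.
Set SMB = MC: 124.2 - 0.7q = 22.4 + 2.4q → q* = 32.8387.
Gap = |27.1351 − 32.8387| = 5.7036.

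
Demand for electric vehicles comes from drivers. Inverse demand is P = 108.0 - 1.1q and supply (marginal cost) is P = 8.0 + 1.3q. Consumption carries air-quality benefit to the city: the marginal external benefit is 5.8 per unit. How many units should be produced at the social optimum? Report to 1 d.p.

Social marginal benefit = demand + MEB = 113.8 - 1.1q.
Set SMB = MC: 113.8 - 1.1q = 8.0 + 1.3q → q* = 44.0833.

q* = 44.1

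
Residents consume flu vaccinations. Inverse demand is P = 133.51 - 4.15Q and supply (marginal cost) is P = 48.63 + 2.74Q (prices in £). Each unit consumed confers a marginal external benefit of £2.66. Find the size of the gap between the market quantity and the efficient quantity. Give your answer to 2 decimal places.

0.39 units

Market equilibrium (private): 48.63 + 2.74Q = 133.51 - 4.15Q → Q_m = 12.3193.
Social marginal benefit = demand + MEB = 136.17 - 4.15Q.
Set SMB = MC: 136.17 - 4.15Q = 48.63 + 2.74Q → Q* = 12.7054.
Gap = |12.3193 − 12.7054| = 0.3861.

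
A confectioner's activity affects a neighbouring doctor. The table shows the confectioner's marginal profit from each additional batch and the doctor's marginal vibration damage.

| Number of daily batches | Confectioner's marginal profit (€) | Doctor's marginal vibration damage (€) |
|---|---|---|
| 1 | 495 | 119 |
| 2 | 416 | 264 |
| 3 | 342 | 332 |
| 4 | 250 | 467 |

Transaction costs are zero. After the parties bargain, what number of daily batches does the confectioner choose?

3

Bargaining reaches the level where marginal profit last exceeds marginal vibration damage.
That holds through level 3 (342 ≥ 332) but not at 4 (250 < 467).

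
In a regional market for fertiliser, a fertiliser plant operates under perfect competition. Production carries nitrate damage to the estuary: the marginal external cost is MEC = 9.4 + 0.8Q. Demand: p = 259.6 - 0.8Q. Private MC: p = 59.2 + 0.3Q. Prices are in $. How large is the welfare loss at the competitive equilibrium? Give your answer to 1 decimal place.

DWL = $6334.2

Market equilibrium (private): 59.2 + 0.3Q = 259.6 - 0.8Q → Q_m = 182.1818.
Social marginal cost = private MC + MEC = 68.6 + 1.1Q.
Set SMC = demand: 68.6 + 1.1Q = 259.6 - 0.8Q → Q* = 100.5263.
Between Q* and Q_m the wedge SMC − demand runs linearly from 0 to MEC(Q_m), so the loss is a triangle.
DWL = ½ × 81.6555 × 155.1455 = 6334.2417.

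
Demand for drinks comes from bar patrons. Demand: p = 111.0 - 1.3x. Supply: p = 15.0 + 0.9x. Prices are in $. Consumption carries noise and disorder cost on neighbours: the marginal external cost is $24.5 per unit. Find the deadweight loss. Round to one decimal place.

DWL = $136.4

Market equilibrium (private): 15.0 + 0.9x = 111.0 - 1.3x → x_m = 43.6364.
Social marginal benefit = demand − MEC = 86.5 - 1.3x.
Set SMB = MC: 86.5 - 1.3x = 15.0 + 0.9x → x* = 32.5000.
The loss is the area between SMB and MC from x* to x_m; with linear curves that's a triangle of height MEC(x_m).
DWL = ½ × 11.1364 × 24.5000 = 136.4209.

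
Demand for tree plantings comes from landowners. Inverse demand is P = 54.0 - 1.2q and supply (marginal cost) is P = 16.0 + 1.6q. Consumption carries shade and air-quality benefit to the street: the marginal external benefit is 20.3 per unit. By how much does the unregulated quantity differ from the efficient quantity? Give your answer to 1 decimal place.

Market equilibrium (private): 16.0 + 1.6q = 54.0 - 1.2q → q_m = 13.5714.
Social marginal benefit = demand + MEB = 74.3 - 1.2q.
Set SMB = MC: 74.3 - 1.2q = 16.0 + 1.6q → q* = 20.8214.
Gap = |13.5714 − 20.8214| = 7.2500.

7.3 units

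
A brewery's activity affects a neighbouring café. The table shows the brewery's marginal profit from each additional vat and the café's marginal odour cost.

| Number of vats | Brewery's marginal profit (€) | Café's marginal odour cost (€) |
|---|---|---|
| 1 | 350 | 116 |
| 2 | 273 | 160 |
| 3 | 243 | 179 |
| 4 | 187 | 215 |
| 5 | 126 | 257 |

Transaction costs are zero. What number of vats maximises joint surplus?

3

Bargaining reaches the level where marginal profit last exceeds marginal odour cost.
That holds through level 3 (243 ≥ 179) but not at 4 (187 < 215).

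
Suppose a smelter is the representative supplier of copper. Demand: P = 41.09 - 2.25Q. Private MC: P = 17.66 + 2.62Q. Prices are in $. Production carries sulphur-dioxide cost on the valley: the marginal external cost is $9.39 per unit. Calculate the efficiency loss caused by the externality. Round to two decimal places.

Market equilibrium (private): 17.66 + 2.62Q = 41.09 - 2.25Q → Q_m = 4.8111.
Social marginal cost = private MC + MEC = 27.05 + 2.62Q.
Set SMC = demand: 27.05 + 2.62Q = 41.09 - 2.25Q → Q* = 2.8830.
The welfare-loss triangle has base |Q_m − Q*| and height MEC(Q_m) (the vertical gap between SMC and demand is zero at Q* and MEC at Q_m).
DWL = ½ × 1.9281 × 9.3900 = 9.0524.

DWL = $9.05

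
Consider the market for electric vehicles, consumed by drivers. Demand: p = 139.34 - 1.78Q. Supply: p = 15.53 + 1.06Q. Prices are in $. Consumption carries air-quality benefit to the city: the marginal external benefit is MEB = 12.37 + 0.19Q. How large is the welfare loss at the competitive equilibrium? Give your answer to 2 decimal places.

Market equilibrium (private): 15.53 + 1.06Q = 139.34 - 1.78Q → Q_m = 43.5951.
Social marginal benefit = demand + MEB = 151.71 - 1.59Q.
Set SMB = MC: 151.71 - 1.59Q = 15.53 + 1.06Q → Q* = 51.3887.
Height of the DWL triangle at Q_m is SMB(Q_m) − MC(Q_m) = MEB(Q_m) = 20.6531.
DWL = ½ × 7.7936 × 20.6531 = 80.4810.

DWL = $80.48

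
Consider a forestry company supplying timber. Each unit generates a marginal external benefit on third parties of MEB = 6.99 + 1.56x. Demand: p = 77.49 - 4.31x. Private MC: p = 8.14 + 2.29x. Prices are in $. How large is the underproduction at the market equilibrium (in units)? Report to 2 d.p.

4.64 units

Market equilibrium (private): 8.14 + 2.29x = 77.49 - 4.31x → x_m = 10.5076.
Social marginal cost = private MC − MEB = 1.15 + 0.73x.
Set SMC = demand: 1.15 + 0.73x = 77.49 - 4.31x → x* = 15.1468.
Gap = |10.5076 − 15.1468| = 4.6392.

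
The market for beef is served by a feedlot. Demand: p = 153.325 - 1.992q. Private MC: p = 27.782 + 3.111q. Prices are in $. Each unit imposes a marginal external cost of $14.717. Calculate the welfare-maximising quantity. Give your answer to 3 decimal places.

q* = 21.718

Social marginal cost = private MC + MEC = 42.499 + 3.111q.
Set SMC = demand: 42.499 + 3.111q = 153.325 - 1.992q → q* = 21.7178.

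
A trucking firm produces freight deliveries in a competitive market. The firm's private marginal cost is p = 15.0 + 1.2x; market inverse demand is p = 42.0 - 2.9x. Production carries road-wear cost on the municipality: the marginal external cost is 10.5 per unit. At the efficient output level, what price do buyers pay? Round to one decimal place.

Social marginal cost = private MC + MEC = 25.5 + 1.2x.
Set SMC = demand: 25.5 + 1.2x = 42.0 - 2.9x → x* = 4.0244.
Consumer price on the demand curve at x*: 42.0 − 2.9×4.0244 = 30.3292.

P = 30.3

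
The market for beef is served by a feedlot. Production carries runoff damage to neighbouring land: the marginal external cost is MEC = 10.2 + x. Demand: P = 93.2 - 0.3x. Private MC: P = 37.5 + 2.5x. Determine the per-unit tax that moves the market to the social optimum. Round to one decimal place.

tax = 22.2 per unit

Social marginal cost = private MC + MEC = 47.7 + 3.5x.
Set SMC = demand: 47.7 + 3.5x = 93.2 - 0.3x → x* = 11.9737.
The Pigouvian tax equals MEC at x*: 10.2 + 1.0×11.9737 = 22.1737.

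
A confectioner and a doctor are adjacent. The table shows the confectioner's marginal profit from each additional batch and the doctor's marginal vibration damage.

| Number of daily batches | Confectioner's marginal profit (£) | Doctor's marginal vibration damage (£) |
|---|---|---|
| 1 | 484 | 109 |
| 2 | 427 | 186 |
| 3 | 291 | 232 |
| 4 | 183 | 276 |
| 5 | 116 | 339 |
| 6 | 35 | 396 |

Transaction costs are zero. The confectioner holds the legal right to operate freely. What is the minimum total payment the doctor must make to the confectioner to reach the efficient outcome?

Left alone the confectioner would choose level 6 (marginal profit stays positive).
Efficient level: k* = 3 (marginal profit ≥ marginal vibration damage through 3).
The doctor must at least cover the confectioner's forgone profit from cutting 6→3: 183 + 116 + 35 = 334.

£334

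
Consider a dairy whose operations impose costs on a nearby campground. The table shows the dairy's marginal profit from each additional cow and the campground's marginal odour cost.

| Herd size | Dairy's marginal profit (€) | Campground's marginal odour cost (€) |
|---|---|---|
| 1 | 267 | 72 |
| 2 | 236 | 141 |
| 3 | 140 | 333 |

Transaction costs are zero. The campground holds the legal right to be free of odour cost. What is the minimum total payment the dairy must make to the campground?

Efficient level: marginal profit ≥ marginal odour cost through level 2, so k* = 2.
With the campground holding the right, the dairy must at least compensate total damage at k*: 72 + 141 = 213.

€213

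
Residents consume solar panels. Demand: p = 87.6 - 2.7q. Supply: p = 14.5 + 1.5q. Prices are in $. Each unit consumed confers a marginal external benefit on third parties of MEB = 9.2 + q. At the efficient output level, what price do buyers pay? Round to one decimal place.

P = $18.2

Social marginal benefit = demand + MEB = 96.8 - 1.7q.
Set SMB = MC: 96.8 - 1.7q = 14.5 + 1.5q → q* = 25.7188.
Consumer price on the demand curve at q*: 87.6 − 2.7×25.7188 = 18.1592.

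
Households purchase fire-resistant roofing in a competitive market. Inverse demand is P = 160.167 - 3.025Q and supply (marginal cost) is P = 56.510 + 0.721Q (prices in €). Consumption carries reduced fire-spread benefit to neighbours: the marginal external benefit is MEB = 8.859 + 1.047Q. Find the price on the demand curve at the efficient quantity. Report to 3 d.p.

Social marginal benefit = demand + MEB = 169.026 - 1.978Q.
Set SMB = MC: 169.026 - 1.978Q = 56.510 + 0.721Q → Q* = 41.6880.
Consumer price on the demand curve at Q*: 160.167 − 3.025×41.6880 = 34.0608.

P = €34.061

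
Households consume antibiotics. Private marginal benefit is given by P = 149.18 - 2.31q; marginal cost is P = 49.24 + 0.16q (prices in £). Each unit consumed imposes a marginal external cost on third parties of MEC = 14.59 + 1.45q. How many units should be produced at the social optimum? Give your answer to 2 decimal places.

Social marginal benefit = demand − MEC = 134.59 - 3.76q.
Set SMB = MC: 134.59 - 3.76q = 49.24 + 0.16q → q* = 21.7730.

q* = 21.77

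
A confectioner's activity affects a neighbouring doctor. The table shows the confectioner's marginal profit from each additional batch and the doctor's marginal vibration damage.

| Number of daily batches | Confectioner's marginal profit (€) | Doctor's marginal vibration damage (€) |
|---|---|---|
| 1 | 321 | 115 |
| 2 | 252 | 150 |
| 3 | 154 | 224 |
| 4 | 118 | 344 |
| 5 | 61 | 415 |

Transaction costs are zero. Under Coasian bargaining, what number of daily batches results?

2

Bargaining reaches the level where marginal profit last exceeds marginal vibration damage.
That holds through level 2 (252 ≥ 150) but not at 3 (154 < 224).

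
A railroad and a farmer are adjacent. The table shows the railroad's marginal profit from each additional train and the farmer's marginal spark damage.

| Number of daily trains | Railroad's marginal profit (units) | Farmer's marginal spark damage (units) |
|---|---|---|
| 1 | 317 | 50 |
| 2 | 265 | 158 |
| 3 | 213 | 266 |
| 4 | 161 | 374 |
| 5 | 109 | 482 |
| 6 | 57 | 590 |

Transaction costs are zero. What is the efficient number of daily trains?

Bargaining reaches the level where marginal profit last exceeds marginal spark damage.
That holds through level 2 (265 ≥ 158) but not at 3 (213 < 266).

2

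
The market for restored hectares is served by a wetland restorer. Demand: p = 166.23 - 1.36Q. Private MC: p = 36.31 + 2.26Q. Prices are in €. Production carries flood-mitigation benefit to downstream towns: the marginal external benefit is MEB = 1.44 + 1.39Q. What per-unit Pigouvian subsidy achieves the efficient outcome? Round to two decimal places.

Social marginal cost = private MC − MEB = 34.87 + 0.87Q.
Set SMC = demand: 34.87 + 0.87Q = 166.23 - 1.36Q → Q* = 58.9058.
The Pigouvian subsidy equals MEB at Q*: 1.44 + 1.39×58.9058 = 83.3191.

subsidy = €83.32 per unit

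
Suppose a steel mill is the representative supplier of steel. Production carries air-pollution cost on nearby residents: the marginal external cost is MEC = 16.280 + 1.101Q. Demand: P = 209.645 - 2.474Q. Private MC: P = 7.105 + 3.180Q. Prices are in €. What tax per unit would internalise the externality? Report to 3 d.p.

tax = €46.639 per unit

Social marginal cost = private MC + MEC = 23.385 + 4.281Q.
Set SMC = demand: 23.385 + 4.281Q = 209.645 - 2.474Q → Q* = 27.5736.
The Pigouvian tax equals MEC at Q*: 16.280 + 1.101×27.5736 = 46.6385.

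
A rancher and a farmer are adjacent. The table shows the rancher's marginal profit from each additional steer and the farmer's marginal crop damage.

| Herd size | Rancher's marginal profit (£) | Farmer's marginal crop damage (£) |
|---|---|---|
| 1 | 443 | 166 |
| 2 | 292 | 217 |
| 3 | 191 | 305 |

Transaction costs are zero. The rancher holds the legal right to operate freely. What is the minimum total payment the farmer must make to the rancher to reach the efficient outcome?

Left alone the rancher would choose level 3 (marginal profit stays positive).
Efficient level: k* = 2 (marginal profit ≥ marginal crop damage through 2).
The farmer must at least cover the rancher's forgone profit from cutting 3→2: 191 = 191.

£191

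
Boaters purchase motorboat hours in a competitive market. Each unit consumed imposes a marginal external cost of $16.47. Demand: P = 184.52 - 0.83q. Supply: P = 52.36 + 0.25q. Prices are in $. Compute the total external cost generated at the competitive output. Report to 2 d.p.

$2015.44

Market equilibrium (private): 52.36 + 0.25q = 184.52 - 0.83q → q_m = 122.3704.
Total external cost = MEC × q_m = 16.47 × 122.3704 = 2015.4405.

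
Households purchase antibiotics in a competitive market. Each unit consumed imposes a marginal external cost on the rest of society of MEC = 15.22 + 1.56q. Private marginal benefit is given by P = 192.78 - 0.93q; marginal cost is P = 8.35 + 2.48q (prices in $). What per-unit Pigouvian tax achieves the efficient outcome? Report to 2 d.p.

tax = $68.33 per unit

Social marginal benefit = demand − MEC = 177.56 - 2.49q.
Set SMB = MC: 177.56 - 2.49q = 8.35 + 2.48q → q* = 34.0463.
The Pigouvian tax equals MEC at q*: 15.22 + 1.56×34.0463 = 68.3322.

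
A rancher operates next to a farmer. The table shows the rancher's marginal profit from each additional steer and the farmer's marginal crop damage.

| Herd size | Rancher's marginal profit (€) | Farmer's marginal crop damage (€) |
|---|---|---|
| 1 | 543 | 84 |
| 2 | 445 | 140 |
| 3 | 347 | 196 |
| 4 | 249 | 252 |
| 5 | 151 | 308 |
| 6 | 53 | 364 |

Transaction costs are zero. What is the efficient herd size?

3

Bargaining reaches the level where marginal profit last exceeds marginal crop damage.
That holds through level 3 (347 ≥ 196) but not at 4 (249 < 252).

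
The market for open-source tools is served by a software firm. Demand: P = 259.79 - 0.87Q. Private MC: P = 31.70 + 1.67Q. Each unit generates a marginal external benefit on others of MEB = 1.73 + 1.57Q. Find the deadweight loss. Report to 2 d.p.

DWL = 10498.71

Market equilibrium (private): 31.70 + 1.67Q = 259.79 - 0.87Q → Q_m = 89.7992.
Social marginal cost = private MC − MEB = 29.97 + 0.10Q.
Set SMC = demand: 29.97 + 0.10Q = 259.79 - 0.87Q → Q* = 236.9278.
Height of the DWL triangle at Q_m is demand(Q_m) − SMC(Q_m) = MEB(Q_m) = 142.7148.
DWL = ½ × 147.1286 × 142.7148 = 10498.7144.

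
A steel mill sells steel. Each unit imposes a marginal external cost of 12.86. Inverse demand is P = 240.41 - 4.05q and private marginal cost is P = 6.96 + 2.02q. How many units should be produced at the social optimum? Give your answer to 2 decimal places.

q* = 36.34

Social marginal cost = private MC + MEC = 19.82 + 2.02q.
Set SMC = demand: 19.82 + 2.02q = 240.41 - 4.05q → q* = 36.3410.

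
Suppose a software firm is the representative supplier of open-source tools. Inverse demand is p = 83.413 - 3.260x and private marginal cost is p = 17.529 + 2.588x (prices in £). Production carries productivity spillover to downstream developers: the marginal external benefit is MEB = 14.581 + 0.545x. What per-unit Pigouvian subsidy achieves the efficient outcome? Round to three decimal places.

subsidy = £22.851 per unit

Social marginal cost = private MC − MEB = 2.948 + 2.043x.
Set SMC = demand: 2.948 + 2.043x = 83.413 - 3.260x → x* = 15.1735.
The Pigouvian subsidy equals MEB at x*: 14.581 + 0.545×15.1735 = 22.8506.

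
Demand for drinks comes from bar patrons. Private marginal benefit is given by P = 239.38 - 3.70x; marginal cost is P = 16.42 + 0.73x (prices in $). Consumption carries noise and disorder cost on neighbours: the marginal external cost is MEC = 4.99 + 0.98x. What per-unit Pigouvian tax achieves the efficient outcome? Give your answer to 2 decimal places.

tax = $44.47 per unit

Social marginal benefit = demand − MEC = 234.39 - 4.68x.
Set SMB = MC: 234.39 - 4.68x = 16.42 + 0.73x → x* = 40.2902.
The Pigouvian tax equals MEC at x*: 4.99 + 0.98×40.2902 = 44.4744.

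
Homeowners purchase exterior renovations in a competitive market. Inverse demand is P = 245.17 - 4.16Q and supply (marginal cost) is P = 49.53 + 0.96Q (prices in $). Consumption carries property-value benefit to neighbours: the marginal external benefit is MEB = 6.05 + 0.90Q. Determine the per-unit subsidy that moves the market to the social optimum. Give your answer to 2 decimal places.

subsidy = $49.06 per unit

Social marginal benefit = demand + MEB = 251.22 - 3.26Q.
Set SMB = MC: 251.22 - 3.26Q = 49.53 + 0.96Q → Q* = 47.7938.
The Pigouvian subsidy equals MEB at Q*: 6.05 + 0.90×47.7938 = 49.0644.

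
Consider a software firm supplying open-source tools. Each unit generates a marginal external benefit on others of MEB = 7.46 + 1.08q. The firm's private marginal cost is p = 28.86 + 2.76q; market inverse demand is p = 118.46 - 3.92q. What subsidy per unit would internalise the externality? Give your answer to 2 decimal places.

subsidy = 26.18 per unit

Social marginal cost = private MC − MEB = 21.40 + 1.68q.
Set SMC = demand: 21.40 + 1.68q = 118.46 - 3.92q → q* = 17.3321.
The Pigouvian subsidy equals MEB at q*: 7.46 + 1.08×17.3321 = 26.1787.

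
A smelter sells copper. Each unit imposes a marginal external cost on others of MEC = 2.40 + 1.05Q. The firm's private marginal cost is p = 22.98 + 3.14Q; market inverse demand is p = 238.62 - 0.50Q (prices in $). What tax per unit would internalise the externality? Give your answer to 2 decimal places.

Social marginal cost = private MC + MEC = 25.38 + 4.19Q.
Set SMC = demand: 25.38 + 4.19Q = 238.62 - 0.50Q → Q* = 45.4670.
The Pigouvian tax equals MEC at Q*: 2.40 + 1.05×45.4670 = 50.1404.

tax = $50.14 per unit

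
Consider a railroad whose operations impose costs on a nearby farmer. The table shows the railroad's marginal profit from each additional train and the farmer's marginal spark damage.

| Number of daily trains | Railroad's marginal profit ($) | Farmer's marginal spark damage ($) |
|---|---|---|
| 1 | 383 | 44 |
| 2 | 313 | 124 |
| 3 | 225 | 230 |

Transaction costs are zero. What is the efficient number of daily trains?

2

Bargaining reaches the level where marginal profit last exceeds marginal spark damage.
That holds through level 2 (313 ≥ 124) but not at 3 (225 < 230).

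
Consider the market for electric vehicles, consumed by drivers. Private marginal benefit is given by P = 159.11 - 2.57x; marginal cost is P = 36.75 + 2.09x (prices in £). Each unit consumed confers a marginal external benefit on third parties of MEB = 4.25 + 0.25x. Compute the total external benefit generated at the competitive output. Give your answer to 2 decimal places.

£197.78

Market equilibrium (private): 36.75 + 2.09x = 159.11 - 2.57x → x_m = 26.2575.
Total external benefit = ∫₀^{x_m} (4.25 + 0.25x) dx = 4.25×26.2575 + ½×0.25×26.2575² = 197.7764.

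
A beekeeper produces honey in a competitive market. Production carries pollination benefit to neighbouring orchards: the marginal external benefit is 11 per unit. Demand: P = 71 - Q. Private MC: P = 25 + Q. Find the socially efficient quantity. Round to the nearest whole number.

Q* = 29

Social marginal cost = private MC − MEB = 14 + Q.
Set SMC = demand: 14 + Q = 71 - Q → Q* = 28.5000.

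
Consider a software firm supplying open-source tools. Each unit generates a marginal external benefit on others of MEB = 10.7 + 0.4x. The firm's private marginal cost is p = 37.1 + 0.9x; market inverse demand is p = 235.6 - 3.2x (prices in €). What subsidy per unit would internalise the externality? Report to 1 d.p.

subsidy = €33.3 per unit

Social marginal cost = private MC − MEB = 26.4 + 0.5x.
Set SMC = demand: 26.4 + 0.5x = 235.6 - 3.2x → x* = 56.5405.
The Pigouvian subsidy equals MEB at x*: 10.7 + 0.4×56.5405 = 33.3162.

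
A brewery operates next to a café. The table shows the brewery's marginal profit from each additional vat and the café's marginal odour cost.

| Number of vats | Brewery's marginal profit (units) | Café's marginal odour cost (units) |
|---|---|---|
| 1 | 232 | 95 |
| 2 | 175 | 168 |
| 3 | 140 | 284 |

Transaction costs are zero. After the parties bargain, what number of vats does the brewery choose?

2

Bargaining reaches the level where marginal profit last exceeds marginal odour cost.
That holds through level 2 (175 ≥ 168) but not at 3 (140 < 284).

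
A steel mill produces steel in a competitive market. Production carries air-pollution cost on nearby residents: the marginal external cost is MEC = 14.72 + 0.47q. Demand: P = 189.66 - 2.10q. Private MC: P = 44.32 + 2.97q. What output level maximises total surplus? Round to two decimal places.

Social marginal cost = private MC + MEC = 59.04 + 3.44q.
Set SMC = demand: 59.04 + 3.44q = 189.66 - 2.10q → q* = 23.5776.

q* = 23.58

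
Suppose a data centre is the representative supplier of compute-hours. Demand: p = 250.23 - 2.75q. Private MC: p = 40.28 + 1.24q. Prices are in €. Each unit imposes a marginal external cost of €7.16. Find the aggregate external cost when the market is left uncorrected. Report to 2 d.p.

Market equilibrium (private): 40.28 + 1.24q = 250.23 - 2.75q → q_m = 52.6190.
Total external cost = MEC × q_m = 7.16 × 52.6190 = 376.7520.

€376.75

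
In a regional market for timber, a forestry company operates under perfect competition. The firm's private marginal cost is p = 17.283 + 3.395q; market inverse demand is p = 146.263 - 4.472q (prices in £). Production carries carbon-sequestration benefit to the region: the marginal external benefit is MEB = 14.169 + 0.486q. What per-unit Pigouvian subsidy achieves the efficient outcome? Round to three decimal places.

Social marginal cost = private MC − MEB = 3.114 + 2.909q.
Set SMC = demand: 3.114 + 2.909q = 146.263 - 4.472q → q* = 19.3943.
The Pigouvian subsidy equals MEB at q*: 14.169 + 0.486×19.3943 = 23.5946.

subsidy = £23.595 per unit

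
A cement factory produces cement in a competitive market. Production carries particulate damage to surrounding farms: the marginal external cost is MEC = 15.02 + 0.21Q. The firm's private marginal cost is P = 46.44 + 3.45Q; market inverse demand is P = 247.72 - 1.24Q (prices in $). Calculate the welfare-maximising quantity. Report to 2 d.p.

Q* = 38.01

Social marginal cost = private MC + MEC = 61.46 + 3.66Q.
Set SMC = demand: 61.46 + 3.66Q = 247.72 - 1.24Q → Q* = 38.0122.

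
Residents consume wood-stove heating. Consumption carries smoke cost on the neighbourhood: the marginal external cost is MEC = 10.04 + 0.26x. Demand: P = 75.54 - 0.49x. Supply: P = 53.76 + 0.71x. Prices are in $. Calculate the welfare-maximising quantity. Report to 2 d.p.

x* = 8.04

Social marginal benefit = demand − MEC = 65.50 - 0.75x.
Set SMB = MC: 65.50 - 0.75x = 53.76 + 0.71x → x* = 8.0411.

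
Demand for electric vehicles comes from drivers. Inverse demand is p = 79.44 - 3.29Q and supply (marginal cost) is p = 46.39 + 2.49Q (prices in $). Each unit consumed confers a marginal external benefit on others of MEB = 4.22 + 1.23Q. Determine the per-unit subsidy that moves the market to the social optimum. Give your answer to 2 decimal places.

subsidy = $14.30 per unit

Social marginal benefit = demand + MEB = 83.66 - 2.06Q.
Set SMB = MC: 83.66 - 2.06Q = 46.39 + 2.49Q → Q* = 8.1912.
The Pigouvian subsidy equals MEB at Q*: 4.22 + 1.23×8.1912 = 14.2952.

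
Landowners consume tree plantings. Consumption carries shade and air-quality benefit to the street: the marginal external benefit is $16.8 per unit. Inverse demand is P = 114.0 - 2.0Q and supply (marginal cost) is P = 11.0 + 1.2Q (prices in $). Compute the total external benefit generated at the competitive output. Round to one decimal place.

Market equilibrium (private): 11.0 + 1.2Q = 114.0 - 2.0Q → Q_m = 32.1875.
Total external benefit = MEB × Q_m = 16.8 × 32.1875 = 540.7500.

$540.8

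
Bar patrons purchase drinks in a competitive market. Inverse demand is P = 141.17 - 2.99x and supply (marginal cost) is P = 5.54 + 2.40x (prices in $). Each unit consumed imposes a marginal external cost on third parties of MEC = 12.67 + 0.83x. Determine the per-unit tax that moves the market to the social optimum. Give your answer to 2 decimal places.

tax = $29.08 per unit

Social marginal benefit = demand − MEC = 128.50 - 3.82x.
Set SMB = MC: 128.50 - 3.82x = 5.54 + 2.40x → x* = 19.7685.
The Pigouvian tax equals MEC at x*: 12.67 + 0.83×19.7685 = 29.0779.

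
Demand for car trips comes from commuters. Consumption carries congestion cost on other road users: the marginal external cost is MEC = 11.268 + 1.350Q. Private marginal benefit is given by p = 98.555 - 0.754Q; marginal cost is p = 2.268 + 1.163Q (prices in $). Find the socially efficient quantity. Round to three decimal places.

Social marginal benefit = demand − MEC = 87.287 - 2.104Q.
Set SMB = MC: 87.287 - 2.104Q = 2.268 + 1.163Q → Q* = 26.0236.

Q* = 26.024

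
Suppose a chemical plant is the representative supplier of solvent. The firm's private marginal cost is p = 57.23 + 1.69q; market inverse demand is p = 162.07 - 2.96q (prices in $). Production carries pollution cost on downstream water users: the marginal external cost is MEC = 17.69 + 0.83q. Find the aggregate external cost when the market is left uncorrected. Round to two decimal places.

$609.80

Market equilibrium (private): 57.23 + 1.69q = 162.07 - 2.96q → q_m = 22.5462.
Total external cost = ∫₀^{q_m} (17.69 + 0.83q) dq = 17.69×22.5462 + ½×0.83×22.5462² = 609.7997.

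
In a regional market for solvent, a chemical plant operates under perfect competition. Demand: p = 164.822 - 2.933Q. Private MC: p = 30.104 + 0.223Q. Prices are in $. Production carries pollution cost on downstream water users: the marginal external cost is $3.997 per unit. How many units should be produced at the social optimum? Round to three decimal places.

Q* = 41.420

Social marginal cost = private MC + MEC = 34.101 + 0.223Q.
Set SMC = demand: 34.101 + 0.223Q = 164.822 - 2.933Q → Q* = 41.4198.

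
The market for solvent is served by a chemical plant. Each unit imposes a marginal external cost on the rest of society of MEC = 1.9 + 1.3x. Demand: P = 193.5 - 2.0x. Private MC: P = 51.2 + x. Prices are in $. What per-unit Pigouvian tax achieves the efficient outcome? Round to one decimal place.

Social marginal cost = private MC + MEC = 53.1 + 2.3x.
Set SMC = demand: 53.1 + 2.3x = 193.5 - 2.0x → x* = 32.6512.
The Pigouvian tax equals MEC at x*: 1.9 + 1.3×32.6512 = 44.3466.

tax = $44.3 per unit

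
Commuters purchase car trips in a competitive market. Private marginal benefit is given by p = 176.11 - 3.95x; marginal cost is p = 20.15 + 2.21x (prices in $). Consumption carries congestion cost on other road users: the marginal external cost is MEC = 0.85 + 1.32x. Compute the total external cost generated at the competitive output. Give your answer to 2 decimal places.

$444.59

Market equilibrium (private): 20.15 + 2.21x = 176.11 - 3.95x → x_m = 25.3182.
Total external cost = ∫₀^{x_m} (0.85 + 1.32x) dx = 0.85×25.3182 + ½×1.32×25.3182² = 444.5879.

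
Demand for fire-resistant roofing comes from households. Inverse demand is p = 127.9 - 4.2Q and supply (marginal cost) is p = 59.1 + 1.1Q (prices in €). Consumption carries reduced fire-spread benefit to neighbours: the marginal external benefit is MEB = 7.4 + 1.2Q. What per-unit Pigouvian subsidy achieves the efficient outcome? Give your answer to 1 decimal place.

Social marginal benefit = demand + MEB = 135.3 - 3.0Q.
Set SMB = MC: 135.3 - 3.0Q = 59.1 + 1.1Q → Q* = 18.5854.
The Pigouvian subsidy equals MEB at Q*: 7.4 + 1.2×18.5854 = 29.7025.

subsidy = €29.7 per unit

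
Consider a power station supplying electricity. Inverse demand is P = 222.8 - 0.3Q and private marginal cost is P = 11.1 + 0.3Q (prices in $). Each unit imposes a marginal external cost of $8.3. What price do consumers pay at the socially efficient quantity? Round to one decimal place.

Social marginal cost = private MC + MEC = 19.4 + 0.3Q.
Set SMC = demand: 19.4 + 0.3Q = 222.8 - 0.3Q → Q* = 339.0000.
Consumer price on the demand curve at Q*: 222.8 − 0.3×339.0000 = 121.1000.

P = $121.1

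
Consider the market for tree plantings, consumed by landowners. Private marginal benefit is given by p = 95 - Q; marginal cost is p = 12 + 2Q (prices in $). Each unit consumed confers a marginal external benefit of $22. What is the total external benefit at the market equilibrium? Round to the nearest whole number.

$609

Market equilibrium (private): 12 + 2Q = 95 - Q → Q_m = 27.6667.
Total external benefit = MEB × Q_m = 22 × 27.6667 = 608.6674.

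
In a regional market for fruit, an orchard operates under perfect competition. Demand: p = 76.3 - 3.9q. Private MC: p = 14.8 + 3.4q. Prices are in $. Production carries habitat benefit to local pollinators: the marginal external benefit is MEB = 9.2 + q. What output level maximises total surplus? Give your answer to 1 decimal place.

Social marginal cost = private MC − MEB = 5.6 + 2.4q.
Set SMC = demand: 5.6 + 2.4q = 76.3 - 3.9q → q* = 11.2222.

q* = 11.2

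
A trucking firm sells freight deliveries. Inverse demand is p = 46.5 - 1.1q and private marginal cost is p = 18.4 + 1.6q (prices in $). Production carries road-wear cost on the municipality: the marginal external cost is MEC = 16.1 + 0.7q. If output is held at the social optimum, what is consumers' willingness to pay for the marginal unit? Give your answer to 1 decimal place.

P = $42.6

Social marginal cost = private MC + MEC = 34.5 + 2.3q.
Set SMC = demand: 34.5 + 2.3q = 46.5 - 1.1q → q* = 3.5294.
Consumer price on the demand curve at q*: 46.5 − 1.1×3.5294 = 42.6177.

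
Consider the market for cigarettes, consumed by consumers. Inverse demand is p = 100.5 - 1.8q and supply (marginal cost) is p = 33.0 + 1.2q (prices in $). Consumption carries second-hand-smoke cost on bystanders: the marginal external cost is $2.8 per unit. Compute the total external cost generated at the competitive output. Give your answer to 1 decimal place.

$63.0

Market equilibrium (private): 33.0 + 1.2q = 100.5 - 1.8q → q_m = 22.5000.
Total external cost = MEC × q_m = 2.8 × 22.5000 = 63.0000.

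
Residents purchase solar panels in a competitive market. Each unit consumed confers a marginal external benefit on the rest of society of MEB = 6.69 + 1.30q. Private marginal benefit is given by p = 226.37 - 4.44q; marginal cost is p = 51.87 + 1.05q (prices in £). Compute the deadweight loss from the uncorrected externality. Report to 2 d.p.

DWL = £275.06

Market equilibrium (private): 51.87 + 1.05q = 226.37 - 4.44q → q_m = 31.7851.
Social marginal benefit = demand + MEB = 233.06 - 3.14q.
Set SMB = MC: 233.06 - 3.14q = 51.87 + 1.05q → q* = 43.2434.
The welfare-loss triangle has base |q_m − q*| and height MEB(q_m) (the vertical gap between SMB and MC is zero at q* and MEB at q_m).
DWL = ½ × 11.4583 × 48.0106 = 275.0599.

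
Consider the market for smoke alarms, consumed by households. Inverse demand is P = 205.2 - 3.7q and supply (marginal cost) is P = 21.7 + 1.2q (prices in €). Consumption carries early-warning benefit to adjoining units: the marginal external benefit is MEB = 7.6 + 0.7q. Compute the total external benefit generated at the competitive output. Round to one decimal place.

€775.5

Market equilibrium (private): 21.7 + 1.2q = 205.2 - 3.7q → q_m = 37.4490.
Total external benefit = ∫₀^{q_m} (7.6 + 0.7q) dq = 7.6×37.4490 + ½×0.7×37.4490² = 775.4621.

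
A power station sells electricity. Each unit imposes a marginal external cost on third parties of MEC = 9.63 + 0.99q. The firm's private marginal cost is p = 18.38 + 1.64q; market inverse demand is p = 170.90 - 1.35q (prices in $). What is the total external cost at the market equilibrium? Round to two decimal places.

Market equilibrium (private): 18.38 + 1.64q = 170.90 - 1.35q → q_m = 51.0100.
Total external cost = ∫₀^{q_m} (9.63 + 0.99q) dq = 9.63×51.0100 + ½×0.99×51.0100² = 1779.2262.

$1779.23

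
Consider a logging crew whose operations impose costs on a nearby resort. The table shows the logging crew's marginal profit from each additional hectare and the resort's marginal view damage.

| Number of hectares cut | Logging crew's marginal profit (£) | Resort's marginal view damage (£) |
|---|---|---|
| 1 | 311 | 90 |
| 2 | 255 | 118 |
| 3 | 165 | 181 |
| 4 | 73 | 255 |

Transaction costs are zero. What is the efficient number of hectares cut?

2

Bargaining reaches the level where marginal profit last exceeds marginal view damage.
That holds through level 2 (255 ≥ 118) but not at 3 (165 < 181).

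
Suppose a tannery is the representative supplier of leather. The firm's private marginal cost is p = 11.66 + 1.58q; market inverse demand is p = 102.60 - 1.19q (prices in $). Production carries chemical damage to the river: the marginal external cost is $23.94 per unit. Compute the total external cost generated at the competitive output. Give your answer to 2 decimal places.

$785.96

Market equilibrium (private): 11.66 + 1.58q = 102.60 - 1.19q → q_m = 32.8303.
Total external cost = MEC × q_m = 23.94 × 32.8303 = 785.9574.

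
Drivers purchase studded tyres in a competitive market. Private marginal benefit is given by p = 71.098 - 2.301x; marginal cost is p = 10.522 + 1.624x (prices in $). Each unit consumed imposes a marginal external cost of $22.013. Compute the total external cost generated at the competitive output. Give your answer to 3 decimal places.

Market equilibrium (private): 10.522 + 1.624x = 71.098 - 2.301x → x_m = 15.4334.
Total external cost = MEC × x_m = 22.013 × 15.4334 = 339.7354.

$339.735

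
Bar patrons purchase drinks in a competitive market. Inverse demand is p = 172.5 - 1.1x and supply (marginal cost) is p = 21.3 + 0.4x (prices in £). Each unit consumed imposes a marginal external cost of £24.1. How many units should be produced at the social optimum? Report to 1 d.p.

x* = 84.7

Social marginal benefit = demand − MEC = 148.4 - 1.1x.
Set SMB = MC: 148.4 - 1.1x = 21.3 + 0.4x → x* = 84.7333.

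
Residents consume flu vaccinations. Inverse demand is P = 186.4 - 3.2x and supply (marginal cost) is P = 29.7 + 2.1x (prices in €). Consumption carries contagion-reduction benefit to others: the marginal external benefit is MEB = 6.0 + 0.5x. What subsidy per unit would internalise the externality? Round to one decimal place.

subsidy = €22.9 per unit

Social marginal benefit = demand + MEB = 192.4 - 2.7x.
Set SMB = MC: 192.4 - 2.7x = 29.7 + 2.1x → x* = 33.8958.
The Pigouvian subsidy equals MEB at x*: 6.0 + 0.5×33.8958 = 22.9479.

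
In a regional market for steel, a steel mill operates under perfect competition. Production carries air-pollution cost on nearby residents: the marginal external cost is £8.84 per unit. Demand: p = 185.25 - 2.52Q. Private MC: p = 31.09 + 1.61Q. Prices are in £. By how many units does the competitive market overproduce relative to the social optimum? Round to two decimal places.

2.14 units

Market equilibrium (private): 31.09 + 1.61Q = 185.25 - 2.52Q → Q_m = 37.3269.
Social marginal cost = private MC + MEC = 39.93 + 1.61Q.
Set SMC = demand: 39.93 + 1.61Q = 185.25 - 2.52Q → Q* = 35.1864.
Gap = |37.3269 − 35.1864| = 2.1405.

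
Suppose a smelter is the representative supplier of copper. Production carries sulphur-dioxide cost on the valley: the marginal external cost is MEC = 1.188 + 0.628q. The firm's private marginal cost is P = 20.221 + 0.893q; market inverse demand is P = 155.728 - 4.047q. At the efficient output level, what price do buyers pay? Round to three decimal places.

Social marginal cost = private MC + MEC = 21.409 + 1.521q.
Set SMC = demand: 21.409 + 1.521q = 155.728 - 4.047q → q* = 24.1234.
Consumer price on the demand curve at q*: 155.728 − 4.047×24.1234 = 58.1006.

P = 58.101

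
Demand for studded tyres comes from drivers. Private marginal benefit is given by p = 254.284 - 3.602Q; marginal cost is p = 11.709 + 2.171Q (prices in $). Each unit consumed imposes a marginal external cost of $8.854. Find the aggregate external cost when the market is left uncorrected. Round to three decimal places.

$372.035

Market equilibrium (private): 11.709 + 2.171Q = 254.284 - 3.602Q → Q_m = 42.0189.
Total external cost = MEC × Q_m = 8.854 × 42.0189 = 372.0353.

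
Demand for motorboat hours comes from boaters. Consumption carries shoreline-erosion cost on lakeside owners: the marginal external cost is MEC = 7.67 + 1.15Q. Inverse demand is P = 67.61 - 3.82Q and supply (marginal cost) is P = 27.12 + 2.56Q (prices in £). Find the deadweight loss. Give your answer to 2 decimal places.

DWL = £14.88

Market equilibrium (private): 27.12 + 2.56Q = 67.61 - 3.82Q → Q_m = 6.3464.
Social marginal benefit = demand − MEC = 59.94 - 4.97Q.
Set SMB = MC: 59.94 - 4.97Q = 27.12 + 2.56Q → Q* = 4.3586.
The welfare-loss triangle has base |Q_m − Q*| and height MEC(Q_m) (the vertical gap between SMB and MC is zero at Q* and MEC at Q_m).
DWL = ½ × 1.9878 × 14.9684 = 14.8771.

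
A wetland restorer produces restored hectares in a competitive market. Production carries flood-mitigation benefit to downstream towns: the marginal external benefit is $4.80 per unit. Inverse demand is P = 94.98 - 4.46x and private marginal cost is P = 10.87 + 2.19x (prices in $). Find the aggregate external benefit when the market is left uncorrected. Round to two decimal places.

$60.71

Market equilibrium (private): 10.87 + 2.19x = 94.98 - 4.46x → x_m = 12.6481.
Total external benefit = MEB × x_m = 4.80 × 12.6481 = 60.7109.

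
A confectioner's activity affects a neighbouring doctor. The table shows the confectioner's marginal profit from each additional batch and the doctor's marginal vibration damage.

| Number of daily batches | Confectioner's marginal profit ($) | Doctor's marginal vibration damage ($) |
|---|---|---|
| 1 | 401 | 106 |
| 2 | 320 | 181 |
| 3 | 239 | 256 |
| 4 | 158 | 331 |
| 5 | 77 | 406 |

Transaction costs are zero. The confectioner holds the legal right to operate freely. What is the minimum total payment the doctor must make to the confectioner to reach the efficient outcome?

Left alone the confectioner would choose level 5 (marginal profit stays positive).
Efficient level: k* = 2 (marginal profit ≥ marginal vibration damage through 2).
The doctor must at least cover the confectioner's forgone profit from cutting 5→2: 239 + 158 + 77 = 474.

$474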